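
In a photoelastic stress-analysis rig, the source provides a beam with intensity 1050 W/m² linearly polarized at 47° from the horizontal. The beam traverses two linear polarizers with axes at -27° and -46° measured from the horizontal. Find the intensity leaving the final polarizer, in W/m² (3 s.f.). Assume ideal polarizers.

I ≈ 71.3 W/m²

I₁ = 1050 W/m² · cos²(74°) = 79.77 W/m².
I₂ = I₁ · cos²(19°) = 79.77 · 0.894 = 71.32 W/m².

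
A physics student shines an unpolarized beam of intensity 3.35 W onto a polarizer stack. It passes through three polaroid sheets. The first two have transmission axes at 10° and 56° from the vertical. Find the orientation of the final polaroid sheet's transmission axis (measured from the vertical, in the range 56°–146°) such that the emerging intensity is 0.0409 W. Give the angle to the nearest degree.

θ ≈ 133°

Unpolarized light through the first polarizer → I₁ = ½ I₀, now polarized at 10°.
I₂ = I₁ cos²(56° − 10°) = 0.5 I₀ · cos²(46°) = 0.2413 I₀.
Target fraction: 0.0409 / 3.35 W = 0.01221 of I₀.
Need I₃/I₀ = 0.01221, so cos²(θ − 56°) = 0.01221 / 0.2413 = 0.0506.
θ − 56° = arccos(√0.0506) = 77.0°, giving θ ≈ 56 + 77.0 = 133.0°.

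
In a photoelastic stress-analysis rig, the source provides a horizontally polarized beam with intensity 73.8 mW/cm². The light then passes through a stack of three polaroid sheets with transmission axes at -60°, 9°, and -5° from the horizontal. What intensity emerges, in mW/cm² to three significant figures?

I ≈ 2.23 mW/cm²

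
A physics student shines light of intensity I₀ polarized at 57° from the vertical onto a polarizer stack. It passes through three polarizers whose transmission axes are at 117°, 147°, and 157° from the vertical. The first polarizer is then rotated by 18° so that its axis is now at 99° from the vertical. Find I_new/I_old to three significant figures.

I_new/I_old ≈ 1.32

Before rotation:
I₁ = I₀ cos²(117° − 57°) = I₀ cos²(60°) = 0.25 I₀.
I₂ = I₁ cos²(147° − 117°) = 0.25 I₀ · cos²(30°) = 0.1875 I₀.
I₃ = I₂ cos²(157° − 147°) = 0.1875 I₀ · cos²(10°) = 0.1818 I₀.
After rotation:
I₁ = I₀ cos²(99° − 57°) = I₀ cos²(42°) = 0.5523 I₀.
I₂ = I₁ cos²(147° − 99°) = 0.5523 I₀ · cos²(48°) = 0.2473 I₀.
I₃ = I₂ cos²(157° − 147°) = 0.2473 I₀ · cos²(10°) = 0.2398 I₀.
Ratio = 0.2398 / 0.1818 = 1.319.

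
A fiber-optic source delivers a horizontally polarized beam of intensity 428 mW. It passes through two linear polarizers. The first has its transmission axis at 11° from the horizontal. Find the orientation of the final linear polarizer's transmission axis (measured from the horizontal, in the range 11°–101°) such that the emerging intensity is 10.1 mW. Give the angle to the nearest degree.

By Malus's law, I₁ = I₀ cos²(11° − 0°) = I₀ cos²(11°) = 0.9636 I₀.
Target fraction: 10.1 / 428 mW = 0.0236 of I₀.
Need I₂/I₀ = 0.0236, so cos²(θ − 11°) = 0.0236 / 0.9636 = 0.02449.
θ − 11° = arccos(√0.02449) = 81.0°, giving θ ≈ 11 + 81.0 = 92.0°.

θ ≈ 92°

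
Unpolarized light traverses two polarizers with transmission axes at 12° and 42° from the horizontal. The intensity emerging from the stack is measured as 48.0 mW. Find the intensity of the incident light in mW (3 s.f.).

Unpolarized light through the first polarizer → I₁ = ½ I₀, now polarized at 12°.
I₂ = I₁ cos²(42° − 12°) = 0.5 I₀ · cos²(30°) = 0.375 I₀.
So 48.0 mW = 0.375 I₀, giving I₀ = 48.0/0.375 = 128 mW.

I₀ ≈ 128 mW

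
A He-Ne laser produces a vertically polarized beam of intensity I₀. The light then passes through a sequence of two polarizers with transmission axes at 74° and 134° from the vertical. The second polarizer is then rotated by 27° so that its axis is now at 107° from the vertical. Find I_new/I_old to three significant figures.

Before rotation:
I₁ = I₀ cos²(74° − 0°) = I₀ cos²(74°) = 0.07598 I₀.
I₂ = I₁ cos²(134° − 74°) = 0.07598 I₀ · cos²(60°) = 0.01899 I₀.
After rotation:
I₁ = I₀ cos²(74° − 0°) = I₀ cos²(74°) = 0.07598 I₀.
I₂ = I₁ cos²(107° − 74°) = 0.07598 I₀ · cos²(33°) = 0.05344 I₀.
Ratio = 0.05344 / 0.01899 = 2.813.

I_new/I_old ≈ 2.81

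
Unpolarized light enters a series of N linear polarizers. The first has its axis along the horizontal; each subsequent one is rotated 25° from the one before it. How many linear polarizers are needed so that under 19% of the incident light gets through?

N = 6

First polarizer halves the unpolarized light: factor 1/2.
Each further stage multiplies by cos²(25°) = 0.8214.
After N polarizers: T = 0.5·0.8214^(N−1). Require T < 0.19 ⇒ N−1 > ln(0.19/0.5)/ln(0.8214) = 4.92, so N−1 ≥ 5 and N = 6.
Check: N=6 gives T = 0.187 < 0.19; N=5 gives T = 0.2276.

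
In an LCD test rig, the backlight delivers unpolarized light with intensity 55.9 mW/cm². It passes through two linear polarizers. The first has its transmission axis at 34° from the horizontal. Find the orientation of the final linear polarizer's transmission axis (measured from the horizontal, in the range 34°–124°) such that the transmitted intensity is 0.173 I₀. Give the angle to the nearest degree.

θ ≈ 88°

Unpolarized light through the first polarizer → I₁ = ½ I₀, now polarized at 34°.
Need I₂/I₀ = 0.173, so cos²(θ − 34°) = 0.173 / 0.5 = 0.346.
θ − 34° = arccos(√0.346) = 54.0°, giving θ ≈ 34 + 54.0 = 88.0°.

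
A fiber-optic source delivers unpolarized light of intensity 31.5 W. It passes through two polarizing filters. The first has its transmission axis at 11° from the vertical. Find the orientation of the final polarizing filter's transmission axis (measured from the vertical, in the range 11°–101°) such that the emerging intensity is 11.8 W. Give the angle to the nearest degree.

Unpolarized light through the first polarizer → I₁ = ½ I₀, now polarized at 11°.
Target fraction: 11.8 / 31.5 W = 0.3746 of I₀.
Need I₂/I₀ = 0.3746, so cos²(θ − 11°) = 0.3746 / 0.5 = 0.7492.
θ − 11° = arccos(√0.7492) = 30.1°, giving θ ≈ 11 + 30.1 = 41.1°.

θ ≈ 41°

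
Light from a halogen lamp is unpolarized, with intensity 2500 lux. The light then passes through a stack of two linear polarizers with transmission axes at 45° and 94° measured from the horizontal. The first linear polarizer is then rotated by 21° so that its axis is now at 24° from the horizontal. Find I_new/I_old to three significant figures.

I_new/I_old ≈ 0.272

Before rotation:
Unpolarized light through the first polarizer → I₁ = ½ I₀, now polarized at 45°.
I₂ = I₁ cos²(94° − 45°) = 0.5 I₀ · cos²(49°) = 0.2152 I₀.
After rotation:
Unpolarized light through the first polarizer → I₁ = ½ I₀, now polarized at 24°.
I₂ = I₁ cos²(94° − 24°) = 0.5 I₀ · cos²(70°) = 0.05849 I₀.
Ratio = 0.05849 / 0.2152 = 0.2718.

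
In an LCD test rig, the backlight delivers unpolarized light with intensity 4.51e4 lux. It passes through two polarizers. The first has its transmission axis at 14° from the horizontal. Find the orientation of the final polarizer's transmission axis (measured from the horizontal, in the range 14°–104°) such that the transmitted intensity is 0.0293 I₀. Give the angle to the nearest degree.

θ ≈ 90°

Unpolarized light through the first polarizer → I₁ = ½ I₀, now polarized at 14°.
Need I₂/I₀ = 0.0293, so cos²(θ − 14°) = 0.0293 / 0.5 = 0.0586.
θ − 14° = arccos(√0.0586) = 76.0°, giving θ ≈ 14 + 76.0 = 90.0°.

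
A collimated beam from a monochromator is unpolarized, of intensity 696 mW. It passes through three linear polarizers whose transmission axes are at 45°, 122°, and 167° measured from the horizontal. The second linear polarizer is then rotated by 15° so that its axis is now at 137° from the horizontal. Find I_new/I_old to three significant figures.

I_new/I_old ≈ 0.0361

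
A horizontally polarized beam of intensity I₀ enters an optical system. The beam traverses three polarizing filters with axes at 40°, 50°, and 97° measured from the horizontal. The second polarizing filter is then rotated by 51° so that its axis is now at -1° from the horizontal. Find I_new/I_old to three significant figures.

I_new/I_old ≈ 0.0245

Before rotation:
By Malus's law, I₁ = I₀ cos²(40° − 0°) = I₀ cos²(40°) = 0.5868 I₀.
I₂ = I₁ cos²(50° − 40°) = 0.5868 I₀ · cos²(10°) = 0.5691 I₀.
I₃ = I₂ cos²(97° − 50°) = 0.5691 I₀ · cos²(47°) = 0.2647 I₀.
After rotation:
I₁ = I₀ cos²(40° − 0°) = I₀ cos²(40°) = 0.5868 I₀.
I₂ = I₁ cos²(-1° − 40°) = 0.5868 I₀ · cos²(41°) = 0.3342 I₀.
Angle between axes 2 and 3: 82°. I₃ = 0.3342 I₀ · cos²(82°) = 0.006474 I₀.
Ratio = 0.006474 / 0.2647 = 0.02446.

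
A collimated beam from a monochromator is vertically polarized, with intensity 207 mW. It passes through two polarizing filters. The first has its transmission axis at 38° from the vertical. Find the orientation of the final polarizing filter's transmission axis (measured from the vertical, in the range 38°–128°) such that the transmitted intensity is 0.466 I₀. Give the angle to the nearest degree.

By Malus's law, I₁ = I₀ cos²(38° − 0°) = I₀ cos²(38°) = 0.621 I₀.
Need I₂/I₀ = 0.466, so cos²(θ − 38°) = 0.466 / 0.621 = 0.7504.
θ − 38° = arccos(√0.7504) = 30.0°, giving θ ≈ 38 + 30.0 = 68.0°.

θ ≈ 68°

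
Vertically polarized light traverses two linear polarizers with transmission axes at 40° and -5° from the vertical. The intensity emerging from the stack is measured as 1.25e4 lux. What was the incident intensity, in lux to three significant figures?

I₀ ≈ 4.26e4 lux

By Malus's law, I₁ = I₀ cos²(40° − 0°) = I₀ cos²(40°) = 0.5868 I₀.
I₂ = I₁ cos²(-5° − 40°) = 0.5868 I₀ · cos²(45°) = 0.2934 I₀.
So 1.25e4 lux = 0.2934 I₀, giving I₀ = 1.25e4/0.2934 = 4.26e+04 lux.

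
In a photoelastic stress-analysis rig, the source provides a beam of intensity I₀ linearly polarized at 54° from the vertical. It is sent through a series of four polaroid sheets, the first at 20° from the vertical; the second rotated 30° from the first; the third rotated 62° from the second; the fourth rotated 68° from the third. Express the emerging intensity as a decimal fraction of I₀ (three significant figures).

≈ 0.0159 I₀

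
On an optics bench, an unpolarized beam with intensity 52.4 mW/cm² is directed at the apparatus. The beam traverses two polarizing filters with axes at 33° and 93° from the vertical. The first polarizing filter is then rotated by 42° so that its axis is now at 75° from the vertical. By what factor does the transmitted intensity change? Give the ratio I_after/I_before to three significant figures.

I_new/I_old ≈ 3.62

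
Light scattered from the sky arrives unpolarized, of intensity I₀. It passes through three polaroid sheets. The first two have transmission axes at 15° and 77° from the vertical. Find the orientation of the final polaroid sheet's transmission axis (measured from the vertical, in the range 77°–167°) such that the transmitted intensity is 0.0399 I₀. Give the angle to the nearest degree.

Unpolarized light through the first polarizer → I₁ = ½ I₀, now polarized at 15°.
I₂ = I₁ cos²(77° − 15°) = 0.5 I₀ · cos²(62°) = 0.1102 I₀.
Need I₃/I₀ = 0.0399, so cos²(θ − 77°) = 0.0399 / 0.1102 = 0.3621.
θ − 77° = arccos(√0.3621) = 53.0°, giving θ ≈ 77 + 53.0 = 130.0°.

θ ≈ 130°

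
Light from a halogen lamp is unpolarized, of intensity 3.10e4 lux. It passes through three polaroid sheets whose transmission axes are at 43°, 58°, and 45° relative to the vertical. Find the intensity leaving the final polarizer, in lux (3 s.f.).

Unpolarized light through the first polarizer → I₁ = 3.10e4 lux/2 = 1.55e+04 lux, polarized at 43°.
I₂ = I₁ · cos²(15°) = 1.55e+04 · 0.933 = 1.446e+04 lux.
I₃ = I₂ · cos²(13°) = 1.446e+04 · 0.9494 = 1.373e+04 lux.

I ≈ 1.37e4 lux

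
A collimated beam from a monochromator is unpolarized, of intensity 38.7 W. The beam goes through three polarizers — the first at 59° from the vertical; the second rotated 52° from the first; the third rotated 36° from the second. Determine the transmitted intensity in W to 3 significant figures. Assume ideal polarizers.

I ≈ 4.80 W

Unpolarized light through the first polarizer → I₁ = 38.7 W/2 = 19.35 W, polarized at 59°.
I₂ = I₁ · cos²(52°) = 19.35 · 0.379 = 7.334 W.
I₃ = I₂ · cos²(36°) = 7.334 · 0.6545 = 4.8 W.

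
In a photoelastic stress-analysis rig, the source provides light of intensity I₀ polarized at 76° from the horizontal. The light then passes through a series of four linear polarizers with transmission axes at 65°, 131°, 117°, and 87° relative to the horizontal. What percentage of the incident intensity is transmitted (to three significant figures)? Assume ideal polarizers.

≈ 11.3%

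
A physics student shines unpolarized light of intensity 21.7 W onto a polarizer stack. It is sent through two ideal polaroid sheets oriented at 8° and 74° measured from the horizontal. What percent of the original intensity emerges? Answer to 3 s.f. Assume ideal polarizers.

≈ 8.27%

Unpolarized light through the first polarizer → I₁ = 21.7 W/2 = 10.85 W, polarized at 8°.
I₂ = I₁ · cos²(66°) = 10.85 · 0.1654 = 1.795 W.
That is 8.272% of the incident intensity.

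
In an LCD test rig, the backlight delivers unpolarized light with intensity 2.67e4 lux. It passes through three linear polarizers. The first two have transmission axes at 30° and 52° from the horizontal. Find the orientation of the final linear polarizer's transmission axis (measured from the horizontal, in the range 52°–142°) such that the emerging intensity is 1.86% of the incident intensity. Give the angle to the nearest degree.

θ ≈ 130°

Unpolarized light through the first polarizer → I₁ = ½ I₀, now polarized at 30°.
I₂ = I₁ cos²(52° − 30°) = 0.5 I₀ · cos²(22°) = 0.4298 I₀.
Need I₃/I₀ = 0.0186, so cos²(θ − 52°) = 0.0186 / 0.4298 = 0.04327.
θ − 52° = arccos(√0.04327) = 78.0°, giving θ ≈ 52 + 78.0 = 130.0°.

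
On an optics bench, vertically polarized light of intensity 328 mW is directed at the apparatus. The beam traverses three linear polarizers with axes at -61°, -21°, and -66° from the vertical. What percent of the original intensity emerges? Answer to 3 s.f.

I₁ = 328 mW · cos²(61°) = 77.09 mW.
I₂ = I₁ · cos²(40°) = 77.09 · 0.5868 = 45.24 mW.
I₃ = I₂ · cos²(45°) = 45.24 · 0.5 = 22.62 mW.
That is 6.896% of the incident intensity.

≈ 6.90%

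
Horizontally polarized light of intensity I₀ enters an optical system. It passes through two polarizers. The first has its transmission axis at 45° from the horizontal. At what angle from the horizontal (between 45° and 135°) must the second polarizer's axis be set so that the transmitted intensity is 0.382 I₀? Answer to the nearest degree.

θ ≈ 74°

I₁ = I₀ cos²(45° − 0°) = I₀ cos²(45°) = 0.5 I₀.
Need I₂/I₀ = 0.382, so cos²(θ − 45°) = 0.382 / 0.5 = 0.764.
θ − 45° = arccos(√0.764) = 29.1°, giving θ ≈ 45 + 29.1 = 74.1°.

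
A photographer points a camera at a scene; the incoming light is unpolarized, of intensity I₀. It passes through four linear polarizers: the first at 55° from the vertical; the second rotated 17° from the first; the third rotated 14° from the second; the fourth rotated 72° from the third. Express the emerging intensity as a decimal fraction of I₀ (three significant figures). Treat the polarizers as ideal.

≈ 0.0411 I₀

Unpolarized light through the first polarizer → I₁ = ½ I₀, now polarized at 55°.
I₂ = I₁ cos²(17°) = 0.5 · 0.9145 I₀ = 0.4573 I₀.
I₃ = I₂ cos²(14°) = 0.4573 · 0.9415 I₀ = 0.4305 I₀.
I₄ = I₃ cos²(72°) = 0.4305 · 0.09549 I₀ = 0.04111 I₀.
Transmitted fraction = 0.04111.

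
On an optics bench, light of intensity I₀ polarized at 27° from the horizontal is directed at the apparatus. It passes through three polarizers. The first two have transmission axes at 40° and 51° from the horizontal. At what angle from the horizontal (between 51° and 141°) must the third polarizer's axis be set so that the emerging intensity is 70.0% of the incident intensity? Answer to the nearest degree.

I₁ = I₀ cos²(40° − 27°) = I₀ cos²(13°) = 0.9494 I₀.
I₂ = I₁ cos²(51° − 40°) = 0.9494 I₀ · cos²(11°) = 0.9148 I₀.
Need I₃/I₀ = 0.7, so cos²(θ − 51°) = 0.7 / 0.9148 = 0.7652.
θ − 51° = arccos(√0.7652) = 29.0°, giving θ ≈ 51 + 29.0 = 80.0°.

θ ≈ 80°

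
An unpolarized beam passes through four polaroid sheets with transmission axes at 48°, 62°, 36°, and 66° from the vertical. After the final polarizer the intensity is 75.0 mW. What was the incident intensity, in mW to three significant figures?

I₀ ≈ 263 mW

Unpolarized light through the first polarizer → I₁ = ½ I₀, now polarized at 48°.
I₂ = I₁ cos²(62° − 48°) = 0.5 I₀ · cos²(14°) = 0.4707 I₀.
I₃ = I₂ cos²(36° − 62°) = 0.4707 I₀ · cos²(26°) = 0.3803 I₀.
I₄ = I₃ cos²(66° − 36°) = 0.3803 I₀ · cos²(30°) = 0.2852 I₀.
So 75.0 mW = 0.2852 I₀, giving I₀ = 75.0/0.2852 = 263 mW.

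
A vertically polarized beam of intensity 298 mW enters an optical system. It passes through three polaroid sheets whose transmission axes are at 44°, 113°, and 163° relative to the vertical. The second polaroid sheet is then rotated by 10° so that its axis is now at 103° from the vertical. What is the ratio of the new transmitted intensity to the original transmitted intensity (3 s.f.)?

I_new/I_old ≈ 1.25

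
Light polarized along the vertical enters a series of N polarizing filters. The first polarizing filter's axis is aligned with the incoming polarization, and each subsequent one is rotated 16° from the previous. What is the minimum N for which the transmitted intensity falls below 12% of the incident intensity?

N = 28

First polarizer is aligned with the polarization: full transmission.
Each further stage multiplies by cos²(16°) = 0.924.
After N polarizers: T = 0.924^(N−1). Require T < 0.12 ⇒ N−1 > ln(0.12)/ln(0.924) = 26.83, so N−1 ≥ 27 and N = 28.
Check: N=28 gives T = 0.1184 < 0.12; N=27 gives T = 0.1282.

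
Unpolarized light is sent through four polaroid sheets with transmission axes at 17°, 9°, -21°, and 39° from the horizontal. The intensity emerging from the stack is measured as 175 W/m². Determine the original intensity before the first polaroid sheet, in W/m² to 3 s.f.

I₀ ≈ 1900 W/m²

Unpolarized light through the first polarizer → I₁ = ½ I₀, now polarized at 17°.
I₂ = I₁ cos²(9° − 17°) = 0.5 I₀ · cos²(8°) = 0.4903 I₀.
I₃ = I₂ cos²(-21° − 9°) = 0.4903 I₀ · cos²(30°) = 0.3677 I₀.
I₄ = I₃ cos²(39° + 21°) = 0.3677 I₀ · cos²(60°) = 0.09193 I₀.
So 175 W/m² = 0.09193 I₀, giving I₀ = 175/0.09193 = 1904 W/m².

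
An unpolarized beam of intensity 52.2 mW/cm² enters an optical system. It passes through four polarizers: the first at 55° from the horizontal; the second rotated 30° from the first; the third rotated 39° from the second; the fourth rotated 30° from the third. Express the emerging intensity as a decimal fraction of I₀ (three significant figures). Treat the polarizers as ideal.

I/I₀ ≈ 0.170

Unpolarized light through the first polarizer → I₁ = 52.2 mW/cm²/2 = 26.1 mW/cm², polarized at 55°.
I₂ = I₁ · cos²(30°) = 26.1 · 0.75 = 19.58 mW/cm².
I₃ = I₂ · cos²(39°) = 19.58 · 0.604 = 11.82 mW/cm².
I₄ = I₃ · cos²(30°) = 11.82 · 0.75 = 8.867 mW/cm².
Transmitted fraction = 0.1699.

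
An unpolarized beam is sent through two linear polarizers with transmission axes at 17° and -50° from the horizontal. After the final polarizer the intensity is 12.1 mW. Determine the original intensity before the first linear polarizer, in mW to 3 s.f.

I₀ ≈ 159 mW

Unpolarized light through the first polarizer → I₁ = ½ I₀, now polarized at 17°.
I₂ = I₁ cos²(-50° − 17°) = 0.5 I₀ · cos²(67°) = 0.07634 I₀.
So 12.1 mW = 0.07634 I₀, giving I₀ = 12.1/0.07634 = 158.5 mW.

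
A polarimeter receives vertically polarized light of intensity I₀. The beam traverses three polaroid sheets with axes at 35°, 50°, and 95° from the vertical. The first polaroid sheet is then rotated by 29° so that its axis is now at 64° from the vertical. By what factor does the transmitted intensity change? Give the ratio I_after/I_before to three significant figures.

I_new/I_old ≈ 0.289

Before rotation:
By Malus's law, I₁ = I₀ cos²(35° − 0°) = I₀ cos²(35°) = 0.671 I₀.
I₂ = I₁ cos²(50° − 35°) = 0.671 I₀ · cos²(15°) = 0.6261 I₀.
I₃ = I₂ cos²(95° − 50°) = 0.6261 I₀ · cos²(45°) = 0.313 I₀.
After rotation:
I₁ = I₀ cos²(64° − 0°) = I₀ cos²(64°) = 0.1922 I₀.
I₂ = I₁ cos²(50° − 64°) = 0.1922 I₀ · cos²(14°) = 0.1809 I₀.
I₃ = I₂ cos²(95° − 50°) = 0.1809 I₀ · cos²(45°) = 0.09046 I₀.
Ratio = 0.09046 / 0.313 = 0.289.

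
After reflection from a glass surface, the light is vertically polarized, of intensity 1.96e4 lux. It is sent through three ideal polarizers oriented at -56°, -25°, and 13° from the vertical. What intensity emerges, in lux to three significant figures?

I ≈ 2800 lux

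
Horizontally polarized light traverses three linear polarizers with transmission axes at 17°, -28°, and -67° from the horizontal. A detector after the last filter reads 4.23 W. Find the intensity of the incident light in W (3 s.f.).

I₁ = I₀ cos²(17° − 0°) = I₀ cos²(17°) = 0.9145 I₀.
I₂ = I₁ cos²(-28° − 17°) = 0.9145 I₀ · cos²(45°) = 0.4573 I₀.
I₃ = I₂ cos²(-67° + 28°) = 0.4573 I₀ · cos²(39°) = 0.2762 I₀.
So 4.23 W = 0.2762 I₀, giving I₀ = 4.23/0.2762 = 15.32 W.

I₀ ≈ 15.3 W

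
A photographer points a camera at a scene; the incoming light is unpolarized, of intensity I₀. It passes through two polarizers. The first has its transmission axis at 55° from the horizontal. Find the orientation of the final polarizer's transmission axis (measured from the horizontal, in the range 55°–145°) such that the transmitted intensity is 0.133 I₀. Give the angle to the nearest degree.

Unpolarized light through the first polarizer → I₁ = ½ I₀, now polarized at 55°.
Need I₂/I₀ = 0.133, so cos²(θ − 55°) = 0.133 / 0.5 = 0.266.
θ − 55° = arccos(√0.266) = 59.0°, giving θ ≈ 55 + 59.0 = 114.0°.

θ ≈ 114°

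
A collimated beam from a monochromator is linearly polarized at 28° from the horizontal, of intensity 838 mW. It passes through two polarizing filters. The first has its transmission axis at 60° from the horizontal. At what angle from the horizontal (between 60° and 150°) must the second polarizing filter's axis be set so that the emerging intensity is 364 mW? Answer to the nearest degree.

I₁ = I₀ cos²(60° − 28°) = I₀ cos²(32°) = 0.7192 I₀.
Target fraction: 364 / 838 mW = 0.4344 of I₀.
Need I₂/I₀ = 0.4344, so cos²(θ − 60°) = 0.4344 / 0.7192 = 0.604.
θ − 60° = arccos(√0.604) = 39.0°, giving θ ≈ 60 + 39.0 = 99.0°.

θ ≈ 99°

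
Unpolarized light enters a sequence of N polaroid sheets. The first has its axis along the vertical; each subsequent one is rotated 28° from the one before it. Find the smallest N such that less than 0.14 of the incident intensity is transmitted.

N = 7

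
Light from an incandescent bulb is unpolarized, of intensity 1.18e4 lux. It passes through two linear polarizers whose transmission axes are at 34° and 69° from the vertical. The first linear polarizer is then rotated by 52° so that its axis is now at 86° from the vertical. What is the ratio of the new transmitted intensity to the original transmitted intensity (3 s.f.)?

I_new/I_old ≈ 1.36

Before rotation:
Unpolarized light through the first polarizer → I₁ = ½ I₀, now polarized at 34°.
I₂ = I₁ cos²(69° − 34°) = 0.5 I₀ · cos²(35°) = 0.3355 I₀.
After rotation:
Unpolarized light through the first polarizer → I₁ = ½ I₀, now polarized at 86°.
I₂ = I₁ cos²(69° − 86°) = 0.5 I₀ · cos²(17°) = 0.4573 I₀.
Ratio = 0.4573 / 0.3355 = 1.363.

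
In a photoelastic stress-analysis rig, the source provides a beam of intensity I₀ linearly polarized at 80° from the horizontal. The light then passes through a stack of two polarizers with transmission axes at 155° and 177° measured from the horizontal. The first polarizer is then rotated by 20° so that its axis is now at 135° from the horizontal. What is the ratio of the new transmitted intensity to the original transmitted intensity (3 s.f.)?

Before rotation:
By Malus's law, I₁ = I₀ cos²(155° − 80°) = I₀ cos²(75°) = 0.06699 I₀.
I₂ = I₁ cos²(177° − 155°) = 0.06699 I₀ · cos²(22°) = 0.05759 I₀.
After rotation:
I₁ = I₀ cos²(135° − 80°) = I₀ cos²(55°) = 0.329 I₀.
I₂ = I₁ cos²(177° − 135°) = 0.329 I₀ · cos²(42°) = 0.1817 I₀.
Ratio = 0.1817 / 0.05759 = 3.155.

I_new/I_old ≈ 3.16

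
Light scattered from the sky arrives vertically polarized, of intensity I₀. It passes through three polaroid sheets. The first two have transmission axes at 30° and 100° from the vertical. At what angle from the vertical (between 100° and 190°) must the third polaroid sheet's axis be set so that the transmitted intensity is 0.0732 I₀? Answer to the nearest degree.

θ ≈ 124°

By Malus's law, I₁ = I₀ cos²(30° − 0°) = I₀ cos²(30°) = 0.75 I₀.
I₂ = I₁ cos²(100° − 30°) = 0.75 I₀ · cos²(70°) = 0.08773 I₀.
Need I₃/I₀ = 0.0732, so cos²(θ − 100°) = 0.0732 / 0.08773 = 0.8343.
θ − 100° = arccos(√0.8343) = 24.0°, giving θ ≈ 100 + 24.0 = 124.0°.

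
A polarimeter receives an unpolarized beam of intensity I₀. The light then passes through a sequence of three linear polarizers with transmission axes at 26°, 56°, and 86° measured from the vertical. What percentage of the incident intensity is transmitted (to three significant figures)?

Unpolarized light through the first polarizer → I₁ = ½ I₀, now polarized at 26°.
I₂ = I₁ cos²(56° − 26°) = 0.5 I₀ · cos²(30°) = 0.375 I₀.
I₃ = I₂ cos²(86° − 56°) = 0.375 I₀ · cos²(30°) = 0.2813 I₀.
That is 28.13% of the incident intensity.

≈ 28.1%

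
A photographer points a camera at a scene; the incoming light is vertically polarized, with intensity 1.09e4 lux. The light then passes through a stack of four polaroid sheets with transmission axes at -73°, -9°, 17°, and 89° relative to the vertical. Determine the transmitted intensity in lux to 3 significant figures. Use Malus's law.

By Malus's law, I₁ = 1.09e4 lux · cos²(73°) = 931.7 lux.
I₂ = I₁ · cos²(64°) = 931.7 · 0.1922 = 179.1 lux.
I₃ = I₂ · cos²(26°) = 179.1 · 0.8078 = 144.6 lux.
I₄ = I₃ · cos²(72°) = 144.6 · 0.09549 = 13.81 lux.

I ≈ 13.8 lux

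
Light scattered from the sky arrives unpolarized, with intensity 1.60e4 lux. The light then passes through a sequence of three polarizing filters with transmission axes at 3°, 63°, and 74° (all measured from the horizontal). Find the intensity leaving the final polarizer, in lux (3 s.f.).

Unpolarized light through the first polarizer → I₁ = 1.60e4 lux/2 = 8000 lux, polarized at 3°.
I₂ = I₁ · cos²(60°) = 8000 · 0.25 = 2000 lux.
I₃ = I₂ · cos²(11°) = 2000 · 0.9636 = 1927 lux.

I ≈ 1930 lux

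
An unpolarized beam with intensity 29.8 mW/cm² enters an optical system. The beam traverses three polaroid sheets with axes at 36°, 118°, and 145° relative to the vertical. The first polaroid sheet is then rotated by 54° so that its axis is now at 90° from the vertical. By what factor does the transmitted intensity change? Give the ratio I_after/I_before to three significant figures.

Before rotation:
Unpolarized light through the first polarizer → I₁ = ½ I₀, now polarized at 36°.
I₂ = I₁ cos²(118° − 36°) = 0.5 I₀ · cos²(82°) = 0.009685 I₀.
I₃ = I₂ cos²(145° − 118°) = 0.009685 I₀ · cos²(27°) = 0.007689 I₀.
After rotation:
Unpolarized light through the first polarizer → I₁ = ½ I₀, now polarized at 90°.
I₂ = I₁ cos²(118° − 90°) = 0.5 I₀ · cos²(28°) = 0.3898 I₀.
I₃ = I₂ cos²(145° − 118°) = 0.3898 I₀ · cos²(27°) = 0.3095 I₀.
Ratio = 0.3095 / 0.007689 = 40.25.

I_new/I_old ≈ 40.2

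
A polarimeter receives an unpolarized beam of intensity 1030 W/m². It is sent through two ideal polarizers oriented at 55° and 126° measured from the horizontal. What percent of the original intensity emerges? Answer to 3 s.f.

Unpolarized light through the first polarizer → I₁ = 1030 W/m²/2 = 515 W/m², polarized at 55°.
I₂ = I₁ · cos²(71°) = 515 · 0.106 = 54.59 W/m².
That is 5.3% of the incident intensity.

≈ 5.30%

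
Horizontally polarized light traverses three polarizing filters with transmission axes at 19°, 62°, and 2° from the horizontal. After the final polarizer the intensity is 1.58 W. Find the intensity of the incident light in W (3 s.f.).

By Malus's law, I₁ = I₀ cos²(19° − 0°) = I₀ cos²(19°) = 0.894 I₀.
I₂ = I₁ cos²(62° − 19°) = 0.894 I₀ · cos²(43°) = 0.4782 I₀.
I₃ = I₂ cos²(2° − 62°) = 0.4782 I₀ · cos²(60°) = 0.1195 I₀.
So 1.58 W = 0.1195 I₀, giving I₀ = 1.58/0.1195 = 13.22 W.

I₀ ≈ 13.2 W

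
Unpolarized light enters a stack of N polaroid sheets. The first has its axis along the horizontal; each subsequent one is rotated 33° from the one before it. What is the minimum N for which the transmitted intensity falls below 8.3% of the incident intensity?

N = 7

First polarizer halves the unpolarized light: factor 1/2.
Each further stage multiplies by cos²(33°) = 0.7034.
After N polarizers: T = 0.5·0.7034^(N−1). Require T < 0.083 ⇒ N−1 > ln(0.083/0.5)/ln(0.7034) = 5.10, so N−1 ≥ 6 and N = 7.
Check: N=7 gives T = 0.06054 < 0.083; N=6 gives T = 0.08608.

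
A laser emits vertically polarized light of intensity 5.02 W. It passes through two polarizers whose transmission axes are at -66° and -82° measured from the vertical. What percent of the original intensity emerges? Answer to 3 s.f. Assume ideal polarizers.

≈ 15.3%

I₁ = 5.02 W · cos²(66°) = 0.8305 W.
I₂ = I₁ · cos²(16°) = 0.8305 · 0.924 = 0.7674 W.
That is 15.29% of the incident intensity.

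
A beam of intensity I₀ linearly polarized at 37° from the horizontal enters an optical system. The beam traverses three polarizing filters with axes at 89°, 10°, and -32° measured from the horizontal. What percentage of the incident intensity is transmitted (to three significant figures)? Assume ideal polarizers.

I₁ = I₀ cos²(89° − 37°) = I₀ cos²(52°) = 0.379 I₀.
I₂ = I₁ cos²(10° − 89°) = 0.379 I₀ · cos²(79°) = 0.0138 I₀.
I₃ = I₂ cos²(-32° − 10°) = 0.0138 I₀ · cos²(42°) = 0.007621 I₀.
That is 0.7621% of the incident intensity.

≈ 0.762%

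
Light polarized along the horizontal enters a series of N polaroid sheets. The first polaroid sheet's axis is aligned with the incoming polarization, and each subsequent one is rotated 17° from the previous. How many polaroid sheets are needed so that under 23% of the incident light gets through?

First polarizer is aligned with the polarization: full transmission.
Each further stage multiplies by cos²(17°) = 0.9145.
After N polarizers: T = 0.9145^(N−1). Require T < 0.23 ⇒ N−1 > ln(0.23)/ln(0.9145) = 16.45, so N−1 ≥ 17 and N = 18.
Check: N=18 gives T = 0.2189 < 0.23; N=17 gives T = 0.2394.

N = 18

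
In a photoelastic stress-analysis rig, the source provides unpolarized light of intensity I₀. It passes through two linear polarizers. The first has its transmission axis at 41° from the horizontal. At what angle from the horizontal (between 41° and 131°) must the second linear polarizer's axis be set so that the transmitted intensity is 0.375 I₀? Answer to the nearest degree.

θ ≈ 71°

Unpolarized light through the first polarizer → I₁ = ½ I₀, now polarized at 41°.
Need I₂/I₀ = 0.375, so cos²(θ − 41°) = 0.375 / 0.5 = 0.75.
θ − 41° = arccos(√0.75) = 30.0°, giving θ ≈ 41 + 30.0 = 71.0°.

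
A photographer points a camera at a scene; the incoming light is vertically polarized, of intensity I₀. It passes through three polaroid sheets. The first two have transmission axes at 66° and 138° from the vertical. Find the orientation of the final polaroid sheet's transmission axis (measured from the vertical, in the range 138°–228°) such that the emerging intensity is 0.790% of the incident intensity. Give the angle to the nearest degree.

θ ≈ 183°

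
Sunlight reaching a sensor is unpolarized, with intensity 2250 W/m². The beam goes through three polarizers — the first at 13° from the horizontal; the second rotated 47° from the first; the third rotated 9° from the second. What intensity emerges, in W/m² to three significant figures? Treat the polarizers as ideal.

I ≈ 510 W/m²

Unpolarized light through the first polarizer → I₁ = 2250 W/m²/2 = 1125 W/m², polarized at 13°.
I₂ = I₁ · cos²(47°) = 1125 · 0.4651 = 523.3 W/m².
I₃ = I₂ · cos²(9°) = 523.3 · 0.9755 = 510.5 W/m².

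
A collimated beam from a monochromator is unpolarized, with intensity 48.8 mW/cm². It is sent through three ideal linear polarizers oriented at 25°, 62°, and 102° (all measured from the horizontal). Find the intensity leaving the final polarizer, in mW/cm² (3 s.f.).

Unpolarized light through the first polarizer → I₁ = 48.8 mW/cm²/2 = 24.4 mW/cm², polarized at 25°.
I₂ = I₁ · cos²(37°) = 24.4 · 0.6378 = 15.56 mW/cm².
I₃ = I₂ · cos²(40°) = 15.56 · 0.5868 = 9.133 mW/cm².

I ≈ 9.13 mW/cm²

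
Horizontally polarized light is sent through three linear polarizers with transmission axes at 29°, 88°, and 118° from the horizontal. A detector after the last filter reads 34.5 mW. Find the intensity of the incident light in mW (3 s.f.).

I₁ = I₀ cos²(29° − 0°) = I₀ cos²(29°) = 0.765 I₀.
I₂ = I₁ cos²(88° − 29°) = 0.765 I₀ · cos²(59°) = 0.2029 I₀.
I₃ = I₂ cos²(118° − 88°) = 0.2029 I₀ · cos²(30°) = 0.1522 I₀.
So 34.5 mW = 0.1522 I₀, giving I₀ = 34.5/0.1522 = 226.7 mW.

I₀ ≈ 227 mW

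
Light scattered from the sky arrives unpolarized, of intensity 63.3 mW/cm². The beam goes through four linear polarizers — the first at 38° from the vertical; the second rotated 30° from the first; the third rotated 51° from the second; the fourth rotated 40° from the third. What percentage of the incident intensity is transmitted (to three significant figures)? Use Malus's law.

≈ 8.72%

Unpolarized light through the first polarizer → I₁ = 63.3 mW/cm²/2 = 31.65 mW/cm², polarized at 38°.
I₂ = I₁ · cos²(30°) = 31.65 · 0.75 = 23.74 mW/cm².
I₃ = I₂ · cos²(51°) = 23.74 · 0.396 = 9.401 mW/cm².
I₄ = I₃ · cos²(40°) = 9.401 · 0.5868 = 5.517 mW/cm².
That is 8.715% of the incident intensity.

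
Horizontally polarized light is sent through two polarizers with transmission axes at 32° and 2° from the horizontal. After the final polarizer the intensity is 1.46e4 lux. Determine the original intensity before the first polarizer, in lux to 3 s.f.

By Malus's law, I₁ = I₀ cos²(32° − 0°) = I₀ cos²(32°) = 0.7192 I₀.
I₂ = I₁ cos²(2° − 32°) = 0.7192 I₀ · cos²(30°) = 0.5394 I₀.
So 1.46e4 lux = 0.5394 I₀, giving I₀ = 1.46e4/0.5394 = 2.707e+04 lux.

I₀ ≈ 2.71e4 lux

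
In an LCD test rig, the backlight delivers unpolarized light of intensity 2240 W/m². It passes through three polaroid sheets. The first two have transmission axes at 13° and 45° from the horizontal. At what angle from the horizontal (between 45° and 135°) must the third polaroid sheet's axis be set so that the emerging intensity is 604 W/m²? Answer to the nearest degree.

Unpolarized light through the first polarizer → I₁ = ½ I₀, now polarized at 13°.
I₂ = I₁ cos²(45° − 13°) = 0.5 I₀ · cos²(32°) = 0.3596 I₀.
Target fraction: 604 / 2240 W/m² = 0.2696 of I₀.
Need I₃/I₀ = 0.2696, so cos²(θ − 45°) = 0.2696 / 0.3596 = 0.7499.
θ − 45° = arccos(√0.7499) = 30.0°, giving θ ≈ 45 + 30.0 = 75.0°.

θ ≈ 75°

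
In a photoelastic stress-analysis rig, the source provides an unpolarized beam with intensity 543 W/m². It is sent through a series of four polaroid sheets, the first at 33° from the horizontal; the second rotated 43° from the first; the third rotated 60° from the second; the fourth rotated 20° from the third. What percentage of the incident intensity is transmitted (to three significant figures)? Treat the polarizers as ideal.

Unpolarized light through the first polarizer → I₁ = 543 W/m²/2 = 271.5 W/m², polarized at 33°.
I₂ = I₁ · cos²(43°) = 271.5 · 0.5349 = 145.2 W/m².
I₃ = I₂ · cos²(60°) = 145.2 · 0.25 = 36.3 W/m².
I₄ = I₃ · cos²(20°) = 36.3 · 0.883 = 32.06 W/m².
That is 5.904% of the incident intensity.

≈ 5.90%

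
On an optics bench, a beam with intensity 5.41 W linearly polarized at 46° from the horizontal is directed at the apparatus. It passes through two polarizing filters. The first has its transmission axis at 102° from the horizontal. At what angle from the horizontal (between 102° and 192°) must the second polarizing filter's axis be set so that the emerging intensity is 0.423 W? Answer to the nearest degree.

By Malus's law, I₁ = I₀ cos²(102° − 46°) = I₀ cos²(56°) = 0.3127 I₀.
Target fraction: 0.423 / 5.41 W = 0.07819 of I₀.
Need I₂/I₀ = 0.07819, so cos²(θ − 102°) = 0.07819 / 0.3127 = 0.25.
θ − 102° = arccos(√0.25) = 60.0°, giving θ ≈ 102 + 60.0 = 162.0°.

θ ≈ 162°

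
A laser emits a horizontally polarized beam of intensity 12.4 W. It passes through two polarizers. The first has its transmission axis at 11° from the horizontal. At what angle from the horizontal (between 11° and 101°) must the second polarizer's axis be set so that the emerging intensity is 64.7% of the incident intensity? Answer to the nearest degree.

I₁ = I₀ cos²(11° − 0°) = I₀ cos²(11°) = 0.9636 I₀.
Need I₂/I₀ = 0.647, so cos²(θ − 11°) = 0.647 / 0.9636 = 0.6714.
θ − 11° = arccos(√0.6714) = 35.0°, giving θ ≈ 11 + 35.0 = 46.0°.

θ ≈ 46°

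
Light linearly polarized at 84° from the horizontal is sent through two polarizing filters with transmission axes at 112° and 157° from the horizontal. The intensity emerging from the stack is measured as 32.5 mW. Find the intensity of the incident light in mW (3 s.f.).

I₁ = I₀ cos²(112° − 84°) = I₀ cos²(28°) = 0.7796 I₀.
I₂ = I₁ cos²(157° − 112°) = 0.7796 I₀ · cos²(45°) = 0.3898 I₀.
So 32.5 mW = 0.3898 I₀, giving I₀ = 32.5/0.3898 = 83.38 mW.

I₀ ≈ 83.4 mW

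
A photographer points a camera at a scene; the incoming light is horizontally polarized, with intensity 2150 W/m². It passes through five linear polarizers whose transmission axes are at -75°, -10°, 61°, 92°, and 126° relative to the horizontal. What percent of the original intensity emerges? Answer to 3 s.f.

By Malus's law, I₁ = 2150 W/m² · cos²(75°) = 144 W/m².
I₂ = I₁ · cos²(65°) = 144 · 0.1786 = 25.72 W/m².
I₃ = I₂ · cos²(71°) = 25.72 · 0.106 = 2.727 W/m².
I₄ = I₃ · cos²(31°) = 2.727 · 0.7347 = 2.003 W/m².
I₅ = I₄ · cos²(34°) = 2.003 · 0.6873 = 1.377 W/m².
That is 0.06404% of the incident intensity.

≈ 0.0640%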